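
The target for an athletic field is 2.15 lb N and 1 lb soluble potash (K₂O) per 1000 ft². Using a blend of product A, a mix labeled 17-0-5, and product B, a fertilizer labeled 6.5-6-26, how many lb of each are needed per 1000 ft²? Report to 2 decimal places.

Per-1000 ft² balance (a = product A, b = product B):
N: 0.17·a + 0.065·b = 2.15
K₂O: 0.05·a + 0.26·b = 1
Solving simultaneously: a = 12.0635, b = 1.52625.

12.06 lb product A, 1.53 lb product B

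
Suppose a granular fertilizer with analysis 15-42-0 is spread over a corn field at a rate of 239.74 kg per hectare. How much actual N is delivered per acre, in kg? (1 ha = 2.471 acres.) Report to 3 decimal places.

nitrogen per hectare = 239.74 × 15% = 35.961 kg.
Convert to per acre: 35.961 × 0.404694 = 14.5532 kg.

14.553 kg N per acre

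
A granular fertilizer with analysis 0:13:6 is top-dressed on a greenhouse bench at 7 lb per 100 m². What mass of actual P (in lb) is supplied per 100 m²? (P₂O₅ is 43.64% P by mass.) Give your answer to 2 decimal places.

0.40 lb P per hundred sq m

P₂O₅ per 100 m² = 7 × 13% = 0.91 lb.
Elemental P = 0.91 × 0.4364 = 0.397124 lb per 100 m².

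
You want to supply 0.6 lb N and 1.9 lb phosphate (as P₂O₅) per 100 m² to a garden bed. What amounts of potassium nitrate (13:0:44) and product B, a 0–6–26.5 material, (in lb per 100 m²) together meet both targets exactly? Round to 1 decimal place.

4.6 lb potassium nitrate, 31.7 lb product B

With a, b = lb per 100 m² of potassium nitrate and product B:
N: 0.13·a + 0·b = 0.6
P₂O₅: 0·a + 0.06·b = 1.9
Solving simultaneously: a = 4.61538, b = 31.6667.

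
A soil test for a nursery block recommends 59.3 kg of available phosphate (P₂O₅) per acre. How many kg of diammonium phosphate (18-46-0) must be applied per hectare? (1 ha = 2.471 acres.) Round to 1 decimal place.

318.5 kg of product per hectare

Product per acre = 59.3 / 46% = 128.913 kg.
Convert to per hectare: 128.913 × 2.471 = 318.544 kg.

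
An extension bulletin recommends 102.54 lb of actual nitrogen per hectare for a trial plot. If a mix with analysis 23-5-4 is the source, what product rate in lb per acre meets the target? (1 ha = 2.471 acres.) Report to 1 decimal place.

Product per hectare = 102.54 / 23% = 445.826 lb.
Convert to per acre: 445.826 × 0.404694 = 180.423 lb.

180.4 lb of product per acre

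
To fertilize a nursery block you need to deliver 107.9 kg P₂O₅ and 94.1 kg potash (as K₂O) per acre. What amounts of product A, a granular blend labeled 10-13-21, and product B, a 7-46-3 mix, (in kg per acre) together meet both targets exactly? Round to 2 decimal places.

432.03 kg product A, 112.47 kg product B

Let a = kg of product A, b = kg of product B (per acre).
P₂O₅: 0.13·a + 0.46·b = 107.9
K₂O: 0.21·a + 0.03·b = 94.1
Eliminate b: (row1) − 0.46/0.03·(row2) → -3.09·a = -1334.97, so a = 432.028.
Then b = (94.1 − 0.21·432.028) / 0.03 = 112.4703.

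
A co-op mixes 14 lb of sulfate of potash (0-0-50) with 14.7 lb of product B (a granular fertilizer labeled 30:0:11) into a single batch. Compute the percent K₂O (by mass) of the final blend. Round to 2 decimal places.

Total mass = 14 + 14.7 = 28.7 lb.
K₂O mass = 50%×14 + 11%×14.7 = 8.617 lb.
% K₂O = 8.617 / 28.7 = 30.0244%.

30.02% K₂O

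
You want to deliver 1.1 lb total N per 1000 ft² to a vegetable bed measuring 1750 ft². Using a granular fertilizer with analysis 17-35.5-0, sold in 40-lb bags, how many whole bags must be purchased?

Product per 1000 ft² = 1.1 / 17% = 6.47059 lb.
Total product = 6.47059 × 1750 / 1000 = 11.3235 lb.
Bags = ⌈11.3235 / 40⌉ = 1.

1 bags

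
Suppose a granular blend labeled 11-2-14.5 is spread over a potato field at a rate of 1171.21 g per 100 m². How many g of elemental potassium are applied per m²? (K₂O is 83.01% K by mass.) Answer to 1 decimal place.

1.4 g K per sq m

K₂O per 100 m² = 1171.21 × 14.5% = 169.825 g.
Elemental K = 169.825 × 0.8301 = 140.972 g per 100 m².
Convert to per m²: 140.972 × 0.01 = 1.40972 g.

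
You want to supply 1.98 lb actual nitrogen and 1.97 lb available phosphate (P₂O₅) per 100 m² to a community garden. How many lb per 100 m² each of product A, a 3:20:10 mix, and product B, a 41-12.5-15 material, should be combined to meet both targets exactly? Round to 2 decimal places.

7.16 lb product A, 4.31 lb product B

With a, b = lb per 100 m² of product A and product B:
N: 0.03·a + 0.41·b = 1.98
P₂O₅: 0.2·a + 0.125·b = 1.97
From row1: a = (1.98 − 0.41·b) / 0.03.
Into row2: 0.2·(1.98 − 0.41·b)/0.03 + 0.125·b = 1.97 → b = 4.30543, a = 7.15911.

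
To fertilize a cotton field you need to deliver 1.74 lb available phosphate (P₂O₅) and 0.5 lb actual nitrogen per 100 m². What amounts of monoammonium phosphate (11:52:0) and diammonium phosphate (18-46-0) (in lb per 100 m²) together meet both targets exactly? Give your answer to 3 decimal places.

Let a = lb of monoammonium phosphate, b = lb of diammonium phosphate (per 100 m²).
P₂O₅: 0.52·a + 0.46·b = 1.74
N: 0.11·a + 0.18·b = 0.5
From row1: a = (1.74 − 0.46·b) / 0.52.
Into row2: 0.11·(1.74 − 0.46·b)/0.52 + 0.18·b = 0.5 → b = 1.59535, a = 1.93488.

1.935 lb monoammonium phosphate, 1.595 lb diammonium phosphate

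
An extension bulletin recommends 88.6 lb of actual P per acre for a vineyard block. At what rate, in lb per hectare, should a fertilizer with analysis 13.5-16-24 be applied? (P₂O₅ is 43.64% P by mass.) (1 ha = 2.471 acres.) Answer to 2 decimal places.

As P₂O₅: 88.6 / 0.4364 = 203.025 lb per acre.
Product per acre = 203.025 / 16% = 1268.9 lb.
Convert to per hectare: 1268.9 × 2.471 = 3135.463 lb.

3135.46 lb of product per hectare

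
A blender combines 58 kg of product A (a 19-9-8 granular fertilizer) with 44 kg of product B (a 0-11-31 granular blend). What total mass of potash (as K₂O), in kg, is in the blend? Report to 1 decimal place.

18.3 kg K₂O

K₂O mass = 8%×58 + 31%×44 = 18.28 kg.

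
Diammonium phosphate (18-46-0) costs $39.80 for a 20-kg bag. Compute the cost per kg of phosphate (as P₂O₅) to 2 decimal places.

$4.33 per kg P₂O₅

P₂O₅ in bag = 20 × 46% = 9.2 kg.
Cost per kg P₂O₅ = $39.80 / 9.2 = $4.3261.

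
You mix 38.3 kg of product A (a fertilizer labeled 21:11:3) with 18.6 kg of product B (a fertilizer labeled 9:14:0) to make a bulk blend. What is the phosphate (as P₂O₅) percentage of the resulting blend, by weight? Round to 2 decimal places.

Total mass = 38.3 + 18.6 = 56.9 kg.
P₂O₅ mass = 11%×38.3 + 14%×18.6 = 6.817 kg.
% P₂O₅ = 6.817 / 56.9 = 11.9807%.

11.98% P₂O₅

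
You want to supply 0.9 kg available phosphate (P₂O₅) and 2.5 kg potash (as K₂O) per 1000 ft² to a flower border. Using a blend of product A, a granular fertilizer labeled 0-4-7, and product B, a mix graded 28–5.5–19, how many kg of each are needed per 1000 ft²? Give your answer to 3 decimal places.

Let a = kg of product A, b = kg of product B (per 1000 ft²).
P₂O₅: 0.04·a + 0.055·b = 0.9
K₂O: 0.07·a + 0.19·b = 2.5
Eliminate b: (row1) − 0.055/0.19·(row2) → 0.0197368·a = 0.176316, so a = 8.93333.
Then b = (2.5 − 0.07·8.93333) / 0.19 = 9.86667.

8.933 kg product A, 9.867 kg product B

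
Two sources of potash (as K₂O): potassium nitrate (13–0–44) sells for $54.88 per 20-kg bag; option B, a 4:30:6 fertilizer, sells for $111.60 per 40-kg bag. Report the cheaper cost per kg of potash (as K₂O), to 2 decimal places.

$6.24 per kg K₂O (potassium nitrate)

potassium nitrate: K₂O per bag = 20 × 44% = 8.8 kg; cost = 54.88 / 8.8 = $6.2364/kg K₂O.
option B: K₂O per bag = 40 × 6% = 2.4 kg; cost = 111.60 / 2.4 = $46.5000/kg K₂O.
potassium nitrate is cheaper.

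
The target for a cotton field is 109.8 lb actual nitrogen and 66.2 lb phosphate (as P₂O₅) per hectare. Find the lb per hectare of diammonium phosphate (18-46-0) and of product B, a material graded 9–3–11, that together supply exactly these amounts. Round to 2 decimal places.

Per-hectare balance (a = diammonium phosphate, b = product B):
N: 0.18·a + 0.09·b = 109.8
P₂O₅: 0.46·a + 0.03·b = 66.2
Solving simultaneously: a = 74, b = 1072.

74.00 lb diammonium phosphate, 1072.00 lb product B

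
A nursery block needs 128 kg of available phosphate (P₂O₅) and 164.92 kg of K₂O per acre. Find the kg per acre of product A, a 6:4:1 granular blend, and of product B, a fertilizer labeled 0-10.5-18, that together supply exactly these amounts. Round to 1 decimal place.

Let a = kg of product A, b = kg of product B (per acre).
P₂O₅: 0.04·a + 0.105·b = 128
K₂O: 0.01·a + 0.18·b = 164.92
From row1: a = (128 − 0.105·b) / 0.04.
Into row2: 0.01·(128 − 0.105·b)/0.04 + 0.18·b = 164.92 → b = 864.52, a = 930.634.

930.6 kg product A, 864.5 kg product B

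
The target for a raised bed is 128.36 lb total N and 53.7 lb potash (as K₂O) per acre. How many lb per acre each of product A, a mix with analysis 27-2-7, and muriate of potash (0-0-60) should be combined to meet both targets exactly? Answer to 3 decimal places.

475.407 lb product A, 34.036 lb muriate of potash

Let a = lb of product A, b = lb of muriate of potash (per acre).
N: 0.27·a + 0·b = 128.36
K₂O: 0.07·a + 0.6·b = 53.7
Eliminate b: (row1) − 0/0.6·(row2) → 0.27·a = 128.36, so a = 475.4074.
Then b = (53.7 − 0.07·475.4074) / 0.6 = 34.0358.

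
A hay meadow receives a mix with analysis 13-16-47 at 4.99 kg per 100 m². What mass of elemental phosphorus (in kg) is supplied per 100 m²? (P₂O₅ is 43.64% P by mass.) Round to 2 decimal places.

0.35 kg P per hundred sq m

P₂O₅ per 100 m² = 4.99 × 16% = 0.7984 kg.
Elemental P = 0.7984 × 0.4364 = 0.348422 kg per 100 m².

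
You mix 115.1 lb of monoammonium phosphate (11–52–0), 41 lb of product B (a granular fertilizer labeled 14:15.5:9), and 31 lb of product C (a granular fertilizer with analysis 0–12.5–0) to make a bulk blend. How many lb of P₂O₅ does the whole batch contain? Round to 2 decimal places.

P₂O₅ mass = 52%×115.1 + 15.5%×41 + 12.5%×31 = 70.082 lb.

70.08 lb P₂O₅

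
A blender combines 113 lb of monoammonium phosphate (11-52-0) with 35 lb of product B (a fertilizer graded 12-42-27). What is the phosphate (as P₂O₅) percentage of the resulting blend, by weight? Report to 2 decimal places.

Total mass = 113 + 35 = 148 lb.
P₂O₅ mass = 52%×113 + 42%×35 = 73.46 lb.
% P₂O₅ = 73.46 / 148 = 49.6351%.

49.64% P₂O₅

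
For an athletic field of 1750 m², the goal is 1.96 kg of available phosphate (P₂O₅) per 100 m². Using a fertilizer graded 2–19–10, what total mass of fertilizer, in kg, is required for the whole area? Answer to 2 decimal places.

Product per 100 m² = 1.96 / 19% = 10.3158 kg.
Total product = 10.3158 × 1750 / 100 = 180.526 kg.

180.53 kg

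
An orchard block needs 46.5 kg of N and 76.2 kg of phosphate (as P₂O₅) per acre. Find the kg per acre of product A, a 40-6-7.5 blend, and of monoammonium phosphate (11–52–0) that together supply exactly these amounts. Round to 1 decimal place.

78.4 kg product A, 137.5 kg monoammonium phosphate

With a, b = kg per acre of product A and monoammonium phosphate:
N: 0.4·a + 0.11·b = 46.5
P₂O₅: 0.06·a + 0.52·b = 76.2
From row1: a = (46.5 − 0.11·b) / 0.4.
Into row2: 0.06·(46.5 − 0.11·b)/0.4 + 0.52·b = 76.2 → b = 137.488, a = 78.4409.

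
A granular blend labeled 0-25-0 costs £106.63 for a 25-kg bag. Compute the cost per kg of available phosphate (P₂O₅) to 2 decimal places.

P₂O₅ in bag = 25 × 25% = 6.25 kg.
Cost per kg P₂O₅ = £106.63 / 6.25 = £17.0608.

£17.06 per kg P₂O₅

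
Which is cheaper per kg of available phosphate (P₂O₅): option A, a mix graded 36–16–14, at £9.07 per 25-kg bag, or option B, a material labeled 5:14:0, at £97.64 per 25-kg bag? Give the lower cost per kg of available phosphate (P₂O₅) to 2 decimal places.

£2.27 per kg P₂O₅ (option A)

option A: P₂O₅ per bag = 25 × 16% = 4 kg; cost = 9.07 / 4 = £2.2675/kg P₂O₅.
option B: P₂O₅ per bag = 25 × 14% = 3.5 kg; cost = 97.64 / 3.5 = £27.8971/kg P₂O₅.
option A is cheaper.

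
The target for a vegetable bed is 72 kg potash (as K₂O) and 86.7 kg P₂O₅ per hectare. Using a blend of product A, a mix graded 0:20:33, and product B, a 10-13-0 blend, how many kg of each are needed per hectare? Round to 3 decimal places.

218.182 kg product A, 331.259 kg product B

Per-hectare balance (a = product A, b = product B):
K₂O: 0.33·a + 0·b = 72
P₂O₅: 0.2·a + 0.13·b = 86.7
From row1: a = (72 − 0·b) / 0.33.
Into row2: 0.2·(72 − 0·b)/0.33 + 0.13·b = 86.7 → b = 331.2587, a = 218.1818.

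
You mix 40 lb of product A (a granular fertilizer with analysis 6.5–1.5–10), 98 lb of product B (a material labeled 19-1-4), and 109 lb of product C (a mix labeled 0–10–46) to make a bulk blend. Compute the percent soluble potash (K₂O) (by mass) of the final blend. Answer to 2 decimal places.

23.51% K₂O

Total mass = 40 + 98 + 109 = 247 lb.
K₂O mass = 10%×40 + 4%×98 + 46%×109 = 58.06 lb.
% K₂O = 58.06 / 247 = 23.5061%.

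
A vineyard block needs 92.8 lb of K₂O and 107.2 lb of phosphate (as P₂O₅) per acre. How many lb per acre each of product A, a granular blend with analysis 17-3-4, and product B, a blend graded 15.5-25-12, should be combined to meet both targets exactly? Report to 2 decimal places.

1615.00 lb product A, 235.00 lb product B

Per-acre balance (a = product A, b = product B):
K₂O: 0.04·a + 0.12·b = 92.8
P₂O₅: 0.03·a + 0.25·b = 107.2
From row1: a = (92.8 − 0.12·b) / 0.04.
Into row2: 0.03·(92.8 − 0.12·b)/0.04 + 0.25·b = 107.2 → b = 235, a = 1615.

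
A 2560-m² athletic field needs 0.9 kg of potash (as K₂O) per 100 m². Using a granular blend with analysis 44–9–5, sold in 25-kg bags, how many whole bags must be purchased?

Product per 100 m² = 0.9 / 5% = 18 kg.
Total product = 18 × 2560 / 100 = 460.8 kg.
Bags = ⌈460.8 / 25⌉ = 19.

19 bags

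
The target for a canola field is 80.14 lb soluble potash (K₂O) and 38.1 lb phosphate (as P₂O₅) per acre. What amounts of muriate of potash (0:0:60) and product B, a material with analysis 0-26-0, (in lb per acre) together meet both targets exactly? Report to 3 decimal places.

133.567 lb muriate of potash, 146.538 lb product B

With a, b = lb per acre of muriate of potash and product B:
K₂O: 0.6·a + 0·b = 80.14
P₂O₅: 0·a + 0.26·b = 38.1
Solving simultaneously: a = 133.5667, b = 146.53846.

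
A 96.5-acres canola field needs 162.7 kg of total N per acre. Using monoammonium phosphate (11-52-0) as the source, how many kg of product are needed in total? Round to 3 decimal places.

Product per acre = 162.7 / 11% = 1479.09 kg.
Total product = 1479.09 × 96.5 = 142732.2727 kg.

142732.273 kg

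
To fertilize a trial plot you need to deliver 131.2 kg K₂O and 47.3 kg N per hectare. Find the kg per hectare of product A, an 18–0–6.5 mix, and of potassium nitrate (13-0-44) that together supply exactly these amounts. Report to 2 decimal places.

53.09 kg product A, 290.34 kg potassium nitrate

Per-hectare balance (a = product A, b = potassium nitrate):
K₂O: 0.065·a + 0.44·b = 131.2
N: 0.18·a + 0.13·b = 47.3
Solving simultaneously: a = 53.0883, b = 290.339.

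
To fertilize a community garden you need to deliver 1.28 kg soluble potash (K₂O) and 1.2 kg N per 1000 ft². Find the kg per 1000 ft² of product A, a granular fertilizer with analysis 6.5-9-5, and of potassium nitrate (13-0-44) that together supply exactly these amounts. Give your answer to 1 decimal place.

16.4 kg product A, 1.0 kg potassium nitrate

With a, b = kg per 1000 ft² of product A and potassium nitrate:
K₂O: 0.05·a + 0.44·b = 1.28
N: 0.065·a + 0.13·b = 1.2
From row1: a = (1.28 − 0.44·b) / 0.05.
Into row2: 0.065·(1.28 − 0.44·b)/0.05 + 0.13·b = 1.2 → b = 1.04977, a = 16.362.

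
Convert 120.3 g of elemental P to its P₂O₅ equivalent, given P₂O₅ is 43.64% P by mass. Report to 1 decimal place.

P₂O₅ = 120.3 / 0.4364 = 275.665 g.

275.7 g P₂O₅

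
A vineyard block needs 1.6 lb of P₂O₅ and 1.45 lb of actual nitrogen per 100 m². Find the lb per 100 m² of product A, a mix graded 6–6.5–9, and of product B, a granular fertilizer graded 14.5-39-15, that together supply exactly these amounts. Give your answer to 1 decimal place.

23.9 lb product A, 0.1 lb product B

Per-100 m² balance (a = product A, b = product B):
P₂O₅: 0.065·a + 0.39·b = 1.6
N: 0.06·a + 0.145·b = 1.45
Eliminate a: (row1) − 0.065/0.06·(row2) → 0.232917·b = 0.0291667, so b = 0.125224.
Back-substitute: a = (1.6 − 0.39·0.125224) / 0.065 = 23.864.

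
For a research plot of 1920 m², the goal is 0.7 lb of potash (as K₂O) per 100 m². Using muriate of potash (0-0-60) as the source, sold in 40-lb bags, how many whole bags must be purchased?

1 bags

Product per 100 m² = 0.7 / 60% = 1.16667 lb.
Total product = 1.16667 × 1920 / 100 = 22.4 lb.
Bags = ⌈22.4 / 40⌉ = 1.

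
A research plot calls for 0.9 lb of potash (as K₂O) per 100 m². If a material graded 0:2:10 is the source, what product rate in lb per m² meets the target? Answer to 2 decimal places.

Product per 100 m² = 0.9 / 10% = 9 lb.
Convert to per m²: 9 × 0.01 = 0.09 lb.

0.09 lb of product per sq m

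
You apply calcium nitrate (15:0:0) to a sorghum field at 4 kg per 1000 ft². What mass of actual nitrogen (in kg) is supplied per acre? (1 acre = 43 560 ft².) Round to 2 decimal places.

26.14 kg N per acre

nitrogen per 1000 ft² = 4 × 15% = 0.6 kg.
Convert to per acre: 0.6 × 43.56 = 26.136 kg.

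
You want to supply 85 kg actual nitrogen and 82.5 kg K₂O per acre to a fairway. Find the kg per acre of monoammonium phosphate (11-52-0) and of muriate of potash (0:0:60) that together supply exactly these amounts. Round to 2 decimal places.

Per-acre balance (a = monoammonium phosphate, b = muriate of potash):
N: 0.11·a + 0·b = 85
K₂O: 0·a + 0.6·b = 82.5
Solving simultaneously: a = 772.727, b = 137.5.

772.73 kg monoammonium phosphate, 137.50 kg muriate of potash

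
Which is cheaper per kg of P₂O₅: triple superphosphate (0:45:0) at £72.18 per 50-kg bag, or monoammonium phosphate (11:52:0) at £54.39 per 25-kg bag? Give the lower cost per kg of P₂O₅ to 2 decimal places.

triple superphosphate: P₂O₅ per bag = 50 × 45% = 22.5 kg; cost = 72.18 / 22.5 = £3.2080/kg P₂O₅.
monoammonium phosphate: P₂O₅ per bag = 25 × 52% = 13 kg; cost = 54.39 / 13 = £4.1838/kg P₂O₅.
triple superphosphate is cheaper.

£3.21 per kg P₂O₅ (triple superphosphate)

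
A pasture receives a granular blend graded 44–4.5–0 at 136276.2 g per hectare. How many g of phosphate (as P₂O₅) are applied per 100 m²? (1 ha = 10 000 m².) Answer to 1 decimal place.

61.3 g P₂O₅ per hundred sq m

P₂O₅ per hectare = 136276.2 × 4.5% = 6132.43 g.
Convert to per 100 m²: 6132.43 × 0.01 = 61.3243 g.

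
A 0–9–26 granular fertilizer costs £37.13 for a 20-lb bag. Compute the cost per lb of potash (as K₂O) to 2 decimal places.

K₂O in bag = 20 × 26% = 5.2 lb.
Cost per lb K₂O = £37.13 / 5.2 = £7.1404.

£7.14 per lb K₂O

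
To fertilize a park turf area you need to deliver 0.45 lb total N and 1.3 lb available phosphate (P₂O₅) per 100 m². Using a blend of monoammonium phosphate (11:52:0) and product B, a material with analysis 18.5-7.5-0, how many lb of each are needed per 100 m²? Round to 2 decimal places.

2.35 lb monoammonium phosphate, 1.03 lb product B

Per-100 m² balance (a = monoammonium phosphate, b = product B):
N: 0.11·a + 0.185·b = 0.45
P₂O₅: 0.52·a + 0.075·b = 1.3
Eliminate a: (row1) − 0.11/0.52·(row2) → 0.169135·b = 0.175, so b = 1.03468.
Back-substitute: a = (0.45 − 0.185·1.03468) / 0.11 = 2.35077.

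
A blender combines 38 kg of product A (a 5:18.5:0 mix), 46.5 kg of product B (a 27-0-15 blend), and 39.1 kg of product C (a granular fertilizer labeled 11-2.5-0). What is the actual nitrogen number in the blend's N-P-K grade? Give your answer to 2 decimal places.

Total mass = 38 + 46.5 + 39.1 = 123.6 kg.
N mass = 5%×38 + 27%×46.5 + 11%×39.1 = 18.756 kg.
% N = 18.756 / 123.6 = 15.1748%.

15.17% N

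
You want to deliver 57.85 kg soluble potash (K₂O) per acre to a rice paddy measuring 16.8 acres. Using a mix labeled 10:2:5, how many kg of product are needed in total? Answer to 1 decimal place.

19437.6 kg

Product per acre = 57.85 / 5% = 1157 kg.
Total product = 1157 × 16.8 = 19437.6 kg.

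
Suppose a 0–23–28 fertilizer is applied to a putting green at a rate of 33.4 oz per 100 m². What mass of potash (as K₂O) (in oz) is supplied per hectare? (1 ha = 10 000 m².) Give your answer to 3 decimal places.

K₂O per 100 m² = 33.4 × 28% = 9.352 oz.
Convert to per hectare: 9.352 × 100 = 935.2 oz.

935.200 oz K₂O per hectare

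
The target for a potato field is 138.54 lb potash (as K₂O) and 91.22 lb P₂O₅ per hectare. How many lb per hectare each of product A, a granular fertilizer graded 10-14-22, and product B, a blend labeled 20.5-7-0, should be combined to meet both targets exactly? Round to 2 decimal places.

629.73 lb product A, 43.69 lb product B

Per-hectare balance (a = product A, b = product B):
K₂O: 0.22·a + 0·b = 138.54
P₂O₅: 0.14·a + 0.07·b = 91.22
Eliminate b: (row1) − 0/0.07·(row2) → 0.22·a = 138.54, so a = 629.727.
Then b = (91.22 − 0.14·629.727) / 0.07 = 43.6883.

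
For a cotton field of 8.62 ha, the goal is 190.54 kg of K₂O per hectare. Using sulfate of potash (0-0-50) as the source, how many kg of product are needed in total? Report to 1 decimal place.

Product per hectare = 190.54 / 50% = 381.08 kg.
Total product = 381.08 × 8.62 = 3284.91 kg.

3284.9 kg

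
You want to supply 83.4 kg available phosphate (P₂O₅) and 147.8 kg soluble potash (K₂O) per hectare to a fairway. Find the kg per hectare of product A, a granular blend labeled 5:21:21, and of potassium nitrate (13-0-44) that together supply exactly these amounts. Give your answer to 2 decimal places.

With a, b = kg per hectare of product A and potassium nitrate:
P₂O₅: 0.21·a + 0·b = 83.4
K₂O: 0.21·a + 0.44·b = 147.8
Solving simultaneously: a = 397.143, b = 146.364.

397.14 kg product A, 146.36 kg potassium nitrate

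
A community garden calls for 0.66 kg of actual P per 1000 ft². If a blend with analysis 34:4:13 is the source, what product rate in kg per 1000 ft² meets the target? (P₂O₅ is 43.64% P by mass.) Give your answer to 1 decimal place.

37.8 kg of product per thousand sq ft

As P₂O₅: 0.66 / 0.4364 = 1.51237 kg per 1000 ft².
Product per 1000 ft² = 1.51237 / 4% = 37.8093 kg.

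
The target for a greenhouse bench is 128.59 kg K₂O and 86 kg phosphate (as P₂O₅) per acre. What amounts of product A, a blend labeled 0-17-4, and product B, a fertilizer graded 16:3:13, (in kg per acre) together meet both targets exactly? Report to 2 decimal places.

Per-acre balance (a = product A, b = product B):
K₂O: 0.04·a + 0.13·b = 128.59
P₂O₅: 0.17·a + 0.03·b = 86
From row1: a = (128.59 − 0.13·b) / 0.04.
Into row2: 0.17·(128.59 − 0.13·b)/0.04 + 0.03·b = 86 → b = 881.354, a = 350.349.

350.35 kg product A, 881.35 kg product B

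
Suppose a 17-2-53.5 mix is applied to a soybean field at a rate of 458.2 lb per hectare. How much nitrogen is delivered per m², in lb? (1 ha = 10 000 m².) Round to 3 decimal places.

nitrogen per hectare = 458.2 × 17% = 77.894 lb.
Convert to per m²: 77.894 × 0.0001 = 0.0077894 lb.

0.008 lb N per sq m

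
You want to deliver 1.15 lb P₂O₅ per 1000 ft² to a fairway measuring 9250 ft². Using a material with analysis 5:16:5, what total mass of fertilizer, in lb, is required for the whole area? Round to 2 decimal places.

66.48 lb

Product per 1000 ft² = 1.15 / 16% = 7.1875 lb.
Total product = 7.1875 × 9250 / 1000 = 66.4844 lb.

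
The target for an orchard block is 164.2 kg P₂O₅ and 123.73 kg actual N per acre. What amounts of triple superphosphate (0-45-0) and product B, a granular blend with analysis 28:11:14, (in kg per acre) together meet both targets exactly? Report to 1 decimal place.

Per-acre balance (a = triple superphosphate, b = product B):
P₂O₅: 0.45·a + 0.11·b = 164.2
N: 0·a + 0.28·b = 123.73
Solving simultaneously: a = 256.871, b = 441.893.

256.9 kg triple superphosphate, 441.9 kg product B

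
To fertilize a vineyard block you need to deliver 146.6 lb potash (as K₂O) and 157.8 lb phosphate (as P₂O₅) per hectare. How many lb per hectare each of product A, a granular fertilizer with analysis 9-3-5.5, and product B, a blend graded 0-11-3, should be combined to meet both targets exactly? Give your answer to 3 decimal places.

Let a = lb of product A, b = lb of product B (per hectare).
K₂O: 0.055·a + 0.03·b = 146.6
P₂O₅: 0.03·a + 0.11·b = 157.8
Eliminate b: (row1) − 0.03/0.11·(row2) → 0.0468182·a = 103.564, so a = 2212.0388.
Then b = (157.8 − 0.03·2212.0388) / 0.11 = 831.2621.

2212.039 lb product A, 831.262 lb product B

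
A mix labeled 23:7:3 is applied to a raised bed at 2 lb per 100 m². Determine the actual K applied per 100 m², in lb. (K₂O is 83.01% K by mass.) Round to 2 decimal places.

0.05 lb K per hundred sq m

K₂O per 100 m² = 2 × 3% = 0.06 lb.
Elemental K = 0.06 × 0.8301 = 0.049806 lb per 100 m².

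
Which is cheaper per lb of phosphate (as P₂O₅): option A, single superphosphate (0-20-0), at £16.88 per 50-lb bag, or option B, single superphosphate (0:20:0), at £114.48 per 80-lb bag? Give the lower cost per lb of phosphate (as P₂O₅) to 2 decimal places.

option A: P₂O₅ per bag = 50 × 20% = 10 lb; cost = 16.88 / 10 = £1.6880/lb P₂O₅.
option B: P₂O₅ per bag = 80 × 20% = 16 lb; cost = 114.48 / 16 = £7.1550/lb P₂O₅.
option A is cheaper.

£1.69 per lb P₂O₅ (option A)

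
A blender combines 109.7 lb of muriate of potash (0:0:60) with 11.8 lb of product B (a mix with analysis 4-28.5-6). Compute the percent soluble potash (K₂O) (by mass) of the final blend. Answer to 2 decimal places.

54.76% K₂O

Total mass = 109.7 + 11.8 = 121.5 lb.
K₂O mass = 60%×109.7 + 6%×11.8 = 66.528 lb.
% K₂O = 66.528 / 121.5 = 54.7556%.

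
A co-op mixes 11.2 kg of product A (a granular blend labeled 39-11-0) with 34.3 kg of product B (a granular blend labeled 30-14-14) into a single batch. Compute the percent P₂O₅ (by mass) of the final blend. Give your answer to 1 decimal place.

Total mass = 11.2 + 34.3 = 45.5 kg.
P₂O₅ mass = 11%×11.2 + 14%×34.3 = 6.034 kg.
% P₂O₅ = 6.034 / 45.5 = 13.2615%.

13.3% P₂O₅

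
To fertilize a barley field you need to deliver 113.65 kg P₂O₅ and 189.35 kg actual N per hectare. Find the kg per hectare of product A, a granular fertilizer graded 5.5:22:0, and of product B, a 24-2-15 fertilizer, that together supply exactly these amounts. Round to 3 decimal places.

With a, b = kg per hectare of product A and product B:
P₂O₅: 0.22·a + 0.02·b = 113.65
N: 0.055·a + 0.24·b = 189.35
Solving simultaneously: a = 454.3327, b = 684.8404.

454.333 kg product A, 684.840 kg product B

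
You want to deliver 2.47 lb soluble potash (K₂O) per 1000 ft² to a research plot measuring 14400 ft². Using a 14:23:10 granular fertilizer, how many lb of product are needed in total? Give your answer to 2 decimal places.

Product per 1000 ft² = 2.47 / 10% = 24.7 lb.
Total product = 24.7 × 14400 / 1000 = 355.68 lb.

355.68 lb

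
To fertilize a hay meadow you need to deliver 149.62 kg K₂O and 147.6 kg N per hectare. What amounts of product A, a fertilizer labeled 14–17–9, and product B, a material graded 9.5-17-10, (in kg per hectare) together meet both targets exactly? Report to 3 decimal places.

100.202 kg product A, 1406.018 kg product B

Per-hectare balance (a = product A, b = product B):
K₂O: 0.09·a + 0.1·b = 149.62
N: 0.14·a + 0.095·b = 147.6
Solving simultaneously: a = 100.2018, b = 1406.0183.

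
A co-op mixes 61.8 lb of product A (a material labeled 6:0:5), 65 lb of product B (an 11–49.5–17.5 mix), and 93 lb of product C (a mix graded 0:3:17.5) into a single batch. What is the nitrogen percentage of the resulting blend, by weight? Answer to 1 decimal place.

Total mass = 61.8 + 65 + 93 = 219.8 lb.
N mass = 6%×61.8 + 11%×65 + 0%×93 = 10.858 lb.
% N = 10.858 / 219.8 = 4.93995%.

4.9% N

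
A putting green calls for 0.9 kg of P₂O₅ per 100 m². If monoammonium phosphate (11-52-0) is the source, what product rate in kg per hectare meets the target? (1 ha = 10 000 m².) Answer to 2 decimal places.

173.08 kg of product per hectare

Product per 100 m² = 0.9 / 52% = 1.73077 kg.
Convert to per hectare: 1.73077 × 100 = 173.077 kg.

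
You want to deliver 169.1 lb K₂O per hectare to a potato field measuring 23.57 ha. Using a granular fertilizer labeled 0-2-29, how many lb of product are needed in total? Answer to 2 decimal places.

13743.75 lb

Product per hectare = 169.1 / 29% = 583.103 lb.
Total product = 583.103 × 23.57 = 13743.748 lb.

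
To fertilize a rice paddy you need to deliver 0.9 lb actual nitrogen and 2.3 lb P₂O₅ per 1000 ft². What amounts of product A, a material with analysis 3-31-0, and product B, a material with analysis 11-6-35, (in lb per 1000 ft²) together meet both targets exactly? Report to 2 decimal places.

Let a = lb of product A, b = lb of product B (per 1000 ft²).
N: 0.03·a + 0.11·b = 0.9
P₂O₅: 0.31·a + 0.06·b = 2.3
Eliminate a: (row1) − 0.03/0.31·(row2) → 0.104194·b = 0.677419, so b = 6.50155.
Back-substitute: a = (0.9 − 0.11·6.50155) / 0.03 = 6.16099.

6.16 lb product A, 6.50 lb product B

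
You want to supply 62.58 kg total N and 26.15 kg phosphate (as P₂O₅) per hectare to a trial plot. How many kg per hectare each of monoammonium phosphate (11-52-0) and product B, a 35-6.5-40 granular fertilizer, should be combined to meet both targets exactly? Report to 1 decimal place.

Let a = kg of monoammonium phosphate, b = kg of product B (per hectare).
N: 0.11·a + 0.35·b = 62.58
P₂O₅: 0.52·a + 0.065·b = 26.15
Eliminate a: (row1) − 0.11/0.52·(row2) → 0.33625·b = 57.0483, so b = 169.66.
Back-substitute: a = (62.58 − 0.35·169.66) / 0.11 = 29.0809.

29.1 kg monoammonium phosphate, 169.7 kg product B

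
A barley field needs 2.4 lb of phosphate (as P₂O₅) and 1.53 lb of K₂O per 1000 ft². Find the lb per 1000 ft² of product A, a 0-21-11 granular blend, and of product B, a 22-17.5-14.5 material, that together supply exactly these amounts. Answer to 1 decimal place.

Per-1000 ft² balance (a = product A, b = product B):
P₂O₅: 0.21·a + 0.175·b = 2.4
K₂O: 0.11·a + 0.145·b = 1.53
Solving simultaneously: a = 7.16518, b = 5.11607.

7.2 lb product A, 5.1 lb product B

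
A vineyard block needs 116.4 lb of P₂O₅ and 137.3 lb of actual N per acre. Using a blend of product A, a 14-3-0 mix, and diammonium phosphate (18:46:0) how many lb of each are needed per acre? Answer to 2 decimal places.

715.36 lb product A, 206.39 lb diammonium phosphate

Let a = lb of product A, b = lb of diammonium phosphate (per acre).
P₂O₅: 0.03·a + 0.46·b = 116.4
N: 0.14·a + 0.18·b = 137.3
Solving simultaneously: a = 715.356, b = 206.3898.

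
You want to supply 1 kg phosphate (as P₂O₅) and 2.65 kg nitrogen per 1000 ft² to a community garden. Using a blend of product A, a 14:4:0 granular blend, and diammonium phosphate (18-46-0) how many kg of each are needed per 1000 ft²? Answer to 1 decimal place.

18.2 kg product A, 0.6 kg diammonium phosphate

With a, b = kg per 1000 ft² of product A and diammonium phosphate:
P₂O₅: 0.04·a + 0.46·b = 1
N: 0.14·a + 0.18·b = 2.65
From row1: a = (1 − 0.46·b) / 0.04.
Into row2: 0.14·(1 − 0.46·b)/0.04 + 0.18·b = 2.65 → b = 0.594406, a = 18.1643.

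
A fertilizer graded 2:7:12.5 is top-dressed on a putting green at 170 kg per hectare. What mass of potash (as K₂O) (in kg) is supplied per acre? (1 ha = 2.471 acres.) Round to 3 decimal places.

K₂O per hectare = 170 × 12.5% = 21.25 kg.
Convert to per acre: 21.25 × 0.404694 = 8.59976 kg.

8.600 kg K₂O per acre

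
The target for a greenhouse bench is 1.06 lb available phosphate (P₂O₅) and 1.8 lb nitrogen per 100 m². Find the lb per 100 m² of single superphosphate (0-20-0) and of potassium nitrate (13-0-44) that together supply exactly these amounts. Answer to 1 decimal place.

5.3 lb single superphosphate, 13.8 lb potassium nitrate

Per-100 m² balance (a = single superphosphate, b = potassium nitrate):
P₂O₅: 0.2·a + 0·b = 1.06
N: 0·a + 0.13·b = 1.8
Solving simultaneously: a = 5.3, b = 13.8462.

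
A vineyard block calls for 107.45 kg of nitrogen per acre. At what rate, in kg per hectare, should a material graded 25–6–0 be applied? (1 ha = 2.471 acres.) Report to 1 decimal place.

1062.0 kg of product per hectare

Product per acre = 107.45 / 25% = 429.8 kg.
Convert to per hectare: 429.8 × 2.471 = 1062.04 kg.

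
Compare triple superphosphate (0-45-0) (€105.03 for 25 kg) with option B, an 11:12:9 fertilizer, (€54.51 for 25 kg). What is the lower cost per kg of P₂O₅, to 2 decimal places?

triple superphosphate: P₂O₅ per bag = 25 × 45% = 11.25 kg; cost = 105.03 / 11.25 = €9.3360/kg P₂O₅.
option B: P₂O₅ per bag = 25 × 12% = 3 kg; cost = 54.51 / 3 = €18.1700/kg P₂O₅.
triple superphosphate is cheaper.

€9.34 per kg P₂O₅ (triple superphosphate)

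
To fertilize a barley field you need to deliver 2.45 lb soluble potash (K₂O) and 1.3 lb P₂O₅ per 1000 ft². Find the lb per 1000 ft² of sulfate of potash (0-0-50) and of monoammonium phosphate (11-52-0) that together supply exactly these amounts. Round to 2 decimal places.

4.90 lb sulfate of potash, 2.50 lb monoammonium phosphate

Let a = lb of sulfate of potash, b = lb of monoammonium phosphate (per 1000 ft²).
K₂O: 0.5·a + 0·b = 2.45
P₂O₅: 0·a + 0.52·b = 1.3
Solving simultaneously: a = 4.9, b = 2.5.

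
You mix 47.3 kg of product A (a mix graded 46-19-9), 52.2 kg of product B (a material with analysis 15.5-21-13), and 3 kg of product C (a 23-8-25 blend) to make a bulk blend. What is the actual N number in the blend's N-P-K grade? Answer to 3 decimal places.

29.794% N

Total mass = 47.3 + 52.2 + 3 = 102.5 kg.
N mass = 46%×47.3 + 15.5%×52.2 + 23%×3 = 30.539 kg.
% N = 30.539 / 102.5 = 29.7941%.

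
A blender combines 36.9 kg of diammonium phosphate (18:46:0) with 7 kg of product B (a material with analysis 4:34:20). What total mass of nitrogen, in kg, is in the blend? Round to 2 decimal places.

N mass = 18%×36.9 + 4%×7 = 6.922 kg.

6.92 kg N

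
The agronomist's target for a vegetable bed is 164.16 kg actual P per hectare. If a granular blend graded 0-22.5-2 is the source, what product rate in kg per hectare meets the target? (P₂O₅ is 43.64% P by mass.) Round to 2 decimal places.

1671.86 kg of product per hectare

As P₂O₅: 164.16 / 0.4364 = 376.169 kg per hectare.
Product per hectare = 376.169 / 22.5% = 1671.861 kg.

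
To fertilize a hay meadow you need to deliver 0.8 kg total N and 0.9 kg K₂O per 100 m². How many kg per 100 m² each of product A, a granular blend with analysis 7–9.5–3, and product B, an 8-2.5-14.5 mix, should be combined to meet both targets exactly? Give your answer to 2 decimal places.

With a, b = kg per 100 m² of product A and product B:
N: 0.07·a + 0.08·b = 0.8
K₂O: 0.03·a + 0.145·b = 0.9
Eliminate a: (row1) − 0.07/0.03·(row2) → -0.258333·b = -1.3, so b = 5.03226.
Back-substitute: a = (0.8 − 0.08·5.03226) / 0.07 = 5.67742.

5.68 kg product A, 5.03 kg product B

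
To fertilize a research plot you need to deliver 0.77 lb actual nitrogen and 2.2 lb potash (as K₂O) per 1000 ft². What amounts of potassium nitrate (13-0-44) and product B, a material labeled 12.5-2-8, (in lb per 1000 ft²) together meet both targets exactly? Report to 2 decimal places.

With a, b = lb per 1000 ft² of potassium nitrate and product B:
N: 0.13·a + 0.125·b = 0.77
K₂O: 0.44·a + 0.08·b = 2.2
From row1: a = (0.77 − 0.125·b) / 0.13.
Into row2: 0.44·(0.77 − 0.125·b)/0.13 + 0.08·b = 2.2 → b = 1.18386, a = 4.78475.

4.78 lb potassium nitrate, 1.18 lb product B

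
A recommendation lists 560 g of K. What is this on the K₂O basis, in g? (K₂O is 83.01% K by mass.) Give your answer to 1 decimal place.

K₂O = 560 / 0.8301 = 674.618 g.

674.6 g K₂O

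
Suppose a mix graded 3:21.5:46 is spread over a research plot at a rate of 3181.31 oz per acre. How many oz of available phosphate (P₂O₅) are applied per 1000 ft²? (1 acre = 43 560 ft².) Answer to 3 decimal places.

15.702 oz P₂O₅ per thousand sq ft

P₂O₅ per acre = 3181.31 × 21.5% = 683.982 oz.
Convert to per 1000 ft²: 683.982 × 0.0229568 = 15.7021 oz.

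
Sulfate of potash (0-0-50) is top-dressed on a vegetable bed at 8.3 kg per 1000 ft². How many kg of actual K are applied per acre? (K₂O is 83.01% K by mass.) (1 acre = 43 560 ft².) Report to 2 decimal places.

K₂O per 1000 ft² = 8.3 × 50% = 4.15 kg.
Elemental K = 4.15 × 0.8301 = 3.44491 kg per 1000 ft².
Convert to per acre: 3.44491 × 43.56 = 150.0605 kg.

150.06 kg K per acre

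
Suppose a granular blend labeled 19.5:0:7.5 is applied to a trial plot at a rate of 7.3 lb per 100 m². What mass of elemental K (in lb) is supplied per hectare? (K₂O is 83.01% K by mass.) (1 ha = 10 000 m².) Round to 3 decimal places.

45.448 lb K per hectare

K₂O per 100 m² = 7.3 × 7.5% = 0.5475 lb.
Elemental K = 0.5475 × 0.8301 = 0.45448 lb per 100 m².
Convert to per hectare: 0.45448 × 100 = 45.44797 lb.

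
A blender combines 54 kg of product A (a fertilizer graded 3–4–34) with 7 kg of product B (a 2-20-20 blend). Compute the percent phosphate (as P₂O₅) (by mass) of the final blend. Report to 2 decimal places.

5.84% P₂O₅

Total mass = 54 + 7 = 61 kg.
P₂O₅ mass = 4%×54 + 20%×7 = 3.56 kg.
% P₂O₅ = 3.56 / 61 = 5.83607%.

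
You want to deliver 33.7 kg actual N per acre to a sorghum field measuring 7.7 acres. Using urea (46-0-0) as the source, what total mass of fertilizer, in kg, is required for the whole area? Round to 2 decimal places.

564.11 kg

Product per acre = 33.7 / 46% = 73.2609 kg.
Total product = 73.2609 × 7.7 = 564.109 kg.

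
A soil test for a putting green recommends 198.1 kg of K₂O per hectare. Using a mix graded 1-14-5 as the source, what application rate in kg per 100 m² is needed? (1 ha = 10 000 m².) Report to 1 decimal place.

Product per hectare = 198.1 / 5% = 3962 kg.
Convert to per 100 m²: 3962 × 0.01 = 39.62 kg.

39.6 kg of product per hundred sq m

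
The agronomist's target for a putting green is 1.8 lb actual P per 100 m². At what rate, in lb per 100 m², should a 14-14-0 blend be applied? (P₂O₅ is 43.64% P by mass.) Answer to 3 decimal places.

As P₂O₅: 1.8 / 0.4364 = 4.12466 lb per 100 m².
Product per 100 m² = 4.12466 / 14% = 29.4618 lb.

29.462 lb of product per hundred sq m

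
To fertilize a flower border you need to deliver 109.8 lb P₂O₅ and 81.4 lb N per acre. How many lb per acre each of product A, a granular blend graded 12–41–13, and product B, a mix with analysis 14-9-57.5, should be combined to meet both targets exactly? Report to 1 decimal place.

172.7 lb product A, 433.4 lb product B

Per-acre balance (a = product A, b = product B):
P₂O₅: 0.41·a + 0.09·b = 109.8
N: 0.12·a + 0.14·b = 81.4
From row1: a = (109.8 − 0.09·b) / 0.41.
Into row2: 0.12·(109.8 − 0.09·b)/0.41 + 0.14·b = 81.4 → b = 433.433, a = 172.661.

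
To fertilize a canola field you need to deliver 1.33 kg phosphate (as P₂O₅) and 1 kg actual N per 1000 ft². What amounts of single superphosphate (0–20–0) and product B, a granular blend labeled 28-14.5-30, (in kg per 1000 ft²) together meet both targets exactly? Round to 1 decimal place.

With a, b = kg per 1000 ft² of single superphosphate and product B:
P₂O₅: 0.2·a + 0.145·b = 1.33
N: 0·a + 0.28·b = 1
Solving simultaneously: a = 4.06071, b = 3.57143.

4.1 kg single superphosphate, 3.6 kg product B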